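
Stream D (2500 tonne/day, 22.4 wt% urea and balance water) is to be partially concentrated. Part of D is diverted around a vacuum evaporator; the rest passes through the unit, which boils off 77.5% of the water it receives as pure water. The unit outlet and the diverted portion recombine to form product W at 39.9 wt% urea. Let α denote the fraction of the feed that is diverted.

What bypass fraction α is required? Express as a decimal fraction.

All 2500×0.224 = 560 tonne/day of urea reaches W, so W = 560/0.399 = 1403.5 tonne/day and vapour = 1096.5 tonne/day.
The evaporator receives (1−α)·2500 of feed at 0.776 water and removes 0.775 of that water:
0.775×0.776×(1−α)×2500 = 1096.5
(1−α) = 1096.5/1503.5 = 0.7293;  α = 0.2707.

0.271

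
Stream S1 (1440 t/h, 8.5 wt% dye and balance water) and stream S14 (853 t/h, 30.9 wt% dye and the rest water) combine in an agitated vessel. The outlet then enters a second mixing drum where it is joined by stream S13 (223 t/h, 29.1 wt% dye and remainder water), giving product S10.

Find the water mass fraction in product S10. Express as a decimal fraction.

0.8208

Overall, product flow = 2516 t/h.
water in = 1440×0.915 + 853×0.691 + 223×0.709 = 2065.1 t/h.
water fraction in S10 = 0.8208.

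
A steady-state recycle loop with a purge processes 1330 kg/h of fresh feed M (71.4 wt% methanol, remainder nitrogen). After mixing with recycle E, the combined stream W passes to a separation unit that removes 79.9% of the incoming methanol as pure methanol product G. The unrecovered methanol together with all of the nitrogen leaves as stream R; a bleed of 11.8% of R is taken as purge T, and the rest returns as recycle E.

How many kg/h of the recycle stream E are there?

3048 kg/h

nitrogen enters only via M and leaves only via the purge: 1330×0.286 = 0.118×(nitrogen in R), and the separation unit passes all nitrogen, so nitrogen in W = nitrogen in R = 3223.6 kg/h.
methanol in W: m_A = 1330×0.714 + (1−0.118)·(1−0.799)·m_A, so m_A = 949.62/0.8227 = 1154.2 kg/h.
R = (1−0.799)×1154.2 + 3223.6 = 3455.6 kg/h.
Recycle E = (1−0.118)×3455.6 = 3047.8 kg/h.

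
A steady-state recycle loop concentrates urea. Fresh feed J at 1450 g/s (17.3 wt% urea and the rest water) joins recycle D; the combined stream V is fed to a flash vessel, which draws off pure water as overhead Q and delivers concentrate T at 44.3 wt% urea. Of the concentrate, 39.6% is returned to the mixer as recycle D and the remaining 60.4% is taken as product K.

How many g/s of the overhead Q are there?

883.7 g/s

Overall urea balance (none leaves overhead): urea in fresh feed = urea in product, i.e. 1450×0.173 = (1−0.396)·T·0.443.
T = 250.85/(0.443×0.604) = 937.5 g/s.
Recycle D = 0.396×937.5 = 371.25 g/s.
Combined feed V = 1450 + 371.25 = 1821.3 g/s.
Overhead Q = V − T = 1821.3 − 937.5 = 883.75 g/s.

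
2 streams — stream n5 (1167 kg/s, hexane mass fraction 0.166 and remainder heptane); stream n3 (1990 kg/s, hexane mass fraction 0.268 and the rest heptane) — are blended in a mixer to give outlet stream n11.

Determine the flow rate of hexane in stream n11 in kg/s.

727 kg/s

hexane out = hexane in = 1167×0.166 + 1990×0.268 = 727.04 kg/s.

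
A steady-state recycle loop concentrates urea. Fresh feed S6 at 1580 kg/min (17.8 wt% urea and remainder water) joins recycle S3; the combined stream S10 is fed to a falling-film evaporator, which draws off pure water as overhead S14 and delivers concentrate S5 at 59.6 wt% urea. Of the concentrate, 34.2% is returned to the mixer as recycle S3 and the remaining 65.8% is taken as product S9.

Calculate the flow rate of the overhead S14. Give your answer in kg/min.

1108 kg/min

Overall urea balance (none leaves overhead): urea in fresh feed = urea in product, i.e. 1580×0.178 = (1−0.342)·S5·0.596.
S5 = 281.24/(0.596×0.658) = 717.14 kg/min.
Recycle S3 = 0.342×717.14 = 245.26 kg/min.
Combined feed S10 = 1580 + 245.26 = 1825.3 kg/min.
Overhead S14 = S10 − S5 = 1825.3 − 717.14 = 1108.1 kg/min.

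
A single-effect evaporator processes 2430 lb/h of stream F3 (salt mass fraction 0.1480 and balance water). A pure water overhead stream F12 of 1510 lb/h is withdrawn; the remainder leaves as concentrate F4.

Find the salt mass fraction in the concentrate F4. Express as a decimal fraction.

salt is not removed: 2430×0.148 = 359.64 lb/h of salt enters F4.
Concentrate = 2430 − 1510 = 920 lb/h.
Mass fraction = 359.64/920 = 0.3909.

0.3909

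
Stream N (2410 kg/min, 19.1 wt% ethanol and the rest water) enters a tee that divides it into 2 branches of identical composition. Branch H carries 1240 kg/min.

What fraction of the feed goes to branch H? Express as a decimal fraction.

0.515

Fraction to H = 1240/2410 = 0.5145.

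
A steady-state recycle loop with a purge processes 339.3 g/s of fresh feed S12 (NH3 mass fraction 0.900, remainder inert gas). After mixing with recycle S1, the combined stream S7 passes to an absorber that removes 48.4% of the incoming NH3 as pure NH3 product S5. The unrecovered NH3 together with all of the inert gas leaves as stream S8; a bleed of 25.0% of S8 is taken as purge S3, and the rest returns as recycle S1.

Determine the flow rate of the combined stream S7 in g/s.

inert gas enters only via S12 and leaves only via the purge: 339.3×0.100 = 0.250×(inert gas in S8), and the absorber passes all inert gas, so inert gas in S7 = inert gas in S8 = 135.72 g/s.
NH3 in S7: m_A = 339.3×0.900 + (1−0.250)·(1−0.484)·m_A, so m_A = 305.37/0.6130 = 498.16 g/s.
S7 = 498.16 + 135.72 = 633.88 g/s.

633.9 g/s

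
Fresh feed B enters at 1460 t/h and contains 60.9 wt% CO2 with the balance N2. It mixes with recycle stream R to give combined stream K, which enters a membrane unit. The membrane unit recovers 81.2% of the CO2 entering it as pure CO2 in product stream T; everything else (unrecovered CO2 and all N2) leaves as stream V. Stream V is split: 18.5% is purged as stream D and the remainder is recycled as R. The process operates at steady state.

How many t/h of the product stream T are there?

852.6 t/h

CO2 in K: m_A = 1460×0.609 + (1−0.185)·(1−0.812)·m_A, so m_A = 889.14/0.8468 = 1050 t/h.
Product T = 0.812×1050 = 852.62 t/h.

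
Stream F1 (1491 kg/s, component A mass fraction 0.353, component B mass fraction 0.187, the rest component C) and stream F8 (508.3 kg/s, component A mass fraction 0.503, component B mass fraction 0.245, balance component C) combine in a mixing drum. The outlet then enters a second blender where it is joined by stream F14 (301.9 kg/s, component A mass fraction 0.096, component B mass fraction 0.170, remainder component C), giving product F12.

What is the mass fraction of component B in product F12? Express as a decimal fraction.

Overall, product flow = 2301.2 kg/s.
component B in = 1491×0.187 + 508.3×0.245 + 301.9×0.170 = 454.67 kg/s.
component B fraction in F12 = 0.198.

0.198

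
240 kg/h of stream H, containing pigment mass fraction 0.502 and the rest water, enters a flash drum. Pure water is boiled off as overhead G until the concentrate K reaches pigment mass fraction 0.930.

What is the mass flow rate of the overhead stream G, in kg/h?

110.5 kg/h

pigment is conserved: 240×0.502 = 120.48 kg/h all reports to the concentrate.
Concentrate = 120.48/(target fraction) = 129.55 kg/h.
Overhead = 240 − 129.55 = 110.45 kg/h.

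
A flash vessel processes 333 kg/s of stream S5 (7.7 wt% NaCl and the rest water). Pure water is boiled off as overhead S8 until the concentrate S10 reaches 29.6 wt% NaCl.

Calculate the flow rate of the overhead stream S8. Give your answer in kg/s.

NaCl is conserved: 333×0.077 = 25.641 kg/s all reports to the concentrate.
Concentrate = 25.641/(target fraction) = 86.625 kg/s.
Overhead = 333 − 86.625 = 246.38 kg/s.

246.4 kg/s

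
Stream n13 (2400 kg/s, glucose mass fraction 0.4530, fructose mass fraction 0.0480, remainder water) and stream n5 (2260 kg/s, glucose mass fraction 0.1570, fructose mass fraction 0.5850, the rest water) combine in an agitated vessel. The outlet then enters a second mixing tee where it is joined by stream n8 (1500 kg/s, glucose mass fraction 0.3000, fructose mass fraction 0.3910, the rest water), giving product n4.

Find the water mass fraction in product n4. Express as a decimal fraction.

Overall, product flow = 6160 kg/s.
water in = 2400×0.499 + 2260×0.258 + 1500×0.309 = 2244.2 kg/s.
water fraction in n4 = 0.3643.

0.3643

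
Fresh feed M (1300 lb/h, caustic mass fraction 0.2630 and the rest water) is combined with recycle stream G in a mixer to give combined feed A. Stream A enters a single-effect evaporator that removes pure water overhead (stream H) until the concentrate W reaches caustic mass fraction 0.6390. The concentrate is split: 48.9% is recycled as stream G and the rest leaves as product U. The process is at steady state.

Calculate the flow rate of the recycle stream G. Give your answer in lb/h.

Overall caustic balance (none leaves overhead): caustic in fresh feed = caustic in product, i.e. 1300×0.263 = (1−0.489)·W·0.639.
W = 341.9/(0.639×0.511) = 1047.1 lb/h.
Recycle G = 0.489×1047.1 = 512.02 lb/h.

512 lb/h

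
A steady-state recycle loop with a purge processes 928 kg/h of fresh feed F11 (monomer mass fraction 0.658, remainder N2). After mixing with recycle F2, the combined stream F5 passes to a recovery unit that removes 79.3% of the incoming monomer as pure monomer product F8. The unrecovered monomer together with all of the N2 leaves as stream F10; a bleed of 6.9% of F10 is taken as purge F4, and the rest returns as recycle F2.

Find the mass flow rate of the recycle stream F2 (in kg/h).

4428 kg/h

N2 enters only via F11 and leaves only via the purge: 928×0.342 = 0.069×(N2 in F10), and the recovery unit passes all N2, so N2 in F5 = N2 in F10 = 4599.7 kg/h.
monomer in F5: m_A = 928×0.658 + (1−0.069)·(1−0.793)·m_A, so m_A = 610.62/0.8073 = 756.39 kg/h.
F10 = (1−0.793)×756.39 + 4599.7 = 4756.2 kg/h.
Recycle F2 = (1−0.069)×4756.2 = 4428 kg/h.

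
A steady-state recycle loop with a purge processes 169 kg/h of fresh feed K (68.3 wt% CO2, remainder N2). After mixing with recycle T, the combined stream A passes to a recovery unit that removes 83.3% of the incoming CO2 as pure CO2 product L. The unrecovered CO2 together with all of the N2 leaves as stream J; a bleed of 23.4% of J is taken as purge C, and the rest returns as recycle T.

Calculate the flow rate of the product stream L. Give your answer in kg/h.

CO2 in A: m_A = 169×0.683 + (1−0.234)·(1−0.833)·m_A, so m_A = 115.43/0.8721 = 132.36 kg/h.
Product L = 0.833×132.36 = 110.25 kg/h.

110.3 kg/h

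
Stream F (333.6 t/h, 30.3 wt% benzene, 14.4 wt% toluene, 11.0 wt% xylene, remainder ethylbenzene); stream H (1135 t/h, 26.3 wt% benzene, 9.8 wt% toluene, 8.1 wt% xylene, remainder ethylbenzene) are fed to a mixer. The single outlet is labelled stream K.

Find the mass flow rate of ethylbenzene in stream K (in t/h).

781.1 t/h

ethylbenzene out = ethylbenzene in = 333.6×0.443 + 1135×0.558 = 781.11 t/h.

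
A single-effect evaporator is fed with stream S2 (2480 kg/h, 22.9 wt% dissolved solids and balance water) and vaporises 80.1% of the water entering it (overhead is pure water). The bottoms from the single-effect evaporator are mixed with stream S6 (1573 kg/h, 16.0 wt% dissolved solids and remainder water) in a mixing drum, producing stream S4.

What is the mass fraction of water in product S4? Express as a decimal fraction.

Vapour removed = 0.801×0.771×2480 = 1531.6 kg/h; concentrate = 948.42 kg/h.
water reaching the mixer = 380.5 (from concentrate) + 1573×0.840 = 1701.8 kg/h.
Product flow = 948.42 + 1573 = 2521.4 kg/h; water fraction = 0.675.

0.675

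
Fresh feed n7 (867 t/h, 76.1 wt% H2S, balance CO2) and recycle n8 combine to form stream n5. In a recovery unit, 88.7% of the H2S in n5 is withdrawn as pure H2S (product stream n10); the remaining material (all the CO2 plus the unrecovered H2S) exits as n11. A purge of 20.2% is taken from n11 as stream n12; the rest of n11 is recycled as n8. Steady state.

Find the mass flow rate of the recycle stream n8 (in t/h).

CO2 enters only via n7 and leaves only via the purge: 867×0.239 = 0.202×(CO2 in n11), and the recovery unit passes all CO2, so CO2 in n5 = CO2 in n11 = 1025.8 t/h.
H2S in n5: m_A = 867×0.761 + (1−0.202)·(1−0.887)·m_A, so m_A = 659.79/0.9098 = 725.18 t/h.
n11 = (1−0.887)×725.18 + 1025.8 = 1107.8 t/h.
Recycle n8 = (1−0.202)×1107.8 = 883.99 t/h.

884 t/h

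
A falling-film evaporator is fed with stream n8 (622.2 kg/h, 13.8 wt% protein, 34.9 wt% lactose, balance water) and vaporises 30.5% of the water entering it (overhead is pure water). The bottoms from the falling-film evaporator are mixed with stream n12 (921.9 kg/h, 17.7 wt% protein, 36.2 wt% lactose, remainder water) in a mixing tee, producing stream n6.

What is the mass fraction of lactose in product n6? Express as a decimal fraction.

0.381

Vapour removed = 0.305×0.513×622.2 = 97.353 kg/h; concentrate = 524.85 kg/h.
lactose reaching the mixer = 217.15 (from concentrate) + 921.9×0.362 = 550.88 kg/h.
Product flow = 524.85 + 921.9 = 1446.7 kg/h; lactose fraction = 0.381.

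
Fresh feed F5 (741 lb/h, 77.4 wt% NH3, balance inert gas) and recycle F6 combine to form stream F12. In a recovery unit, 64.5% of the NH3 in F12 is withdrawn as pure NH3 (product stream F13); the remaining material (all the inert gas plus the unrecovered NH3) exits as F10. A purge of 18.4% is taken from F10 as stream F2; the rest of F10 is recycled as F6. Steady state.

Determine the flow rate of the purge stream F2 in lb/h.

220.2 lb/h

inert gas enters only via F5 and leaves only via the purge: 741×0.226 = 0.184×(inert gas in F10), and the recovery unit passes all inert gas, so inert gas in F12 = inert gas in F10 = 910.14 lb/h.
NH3 in F12: m_A = 741×0.774 + (1−0.184)·(1−0.645)·m_A, so m_A = 573.53/0.7103 = 807.43 lb/h.
F10 = (1−0.645)×807.43 + 910.14 = 1196.8 lb/h.
Purge F2 = 0.184×1196.8 = 220.21 lb/h.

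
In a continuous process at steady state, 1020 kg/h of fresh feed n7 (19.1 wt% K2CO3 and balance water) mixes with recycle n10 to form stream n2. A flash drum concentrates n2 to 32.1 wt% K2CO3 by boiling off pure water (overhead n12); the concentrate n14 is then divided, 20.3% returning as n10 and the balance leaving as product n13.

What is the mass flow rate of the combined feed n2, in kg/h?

1175 kg/h

Overall K2CO3 balance (none leaves overhead): K2CO3 in fresh feed = K2CO3 in product, i.e. 1020×0.191 = (1−0.203)·n14·0.321.
n14 = 194.82/(0.321×0.797) = 761.5 kg/h.
Recycle n10 = 0.203×761.5 = 154.58 kg/h.
Combined feed n2 = 1020 + 154.58 = 1174.6 kg/h.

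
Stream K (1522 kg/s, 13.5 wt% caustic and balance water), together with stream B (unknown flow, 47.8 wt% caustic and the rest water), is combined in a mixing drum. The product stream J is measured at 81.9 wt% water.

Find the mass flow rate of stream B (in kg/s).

Let B be the unknown flow. Total out = 1522 + B.
water balance: 1316.5 + 0.522·B = 0.819·(1522 + B)
(0.522 − 0.819)·B = 0.819×1522 − 1316.5 = -70.012
B = -70.012 / -0.297 = 235.73 kg/s

235.7 kg/s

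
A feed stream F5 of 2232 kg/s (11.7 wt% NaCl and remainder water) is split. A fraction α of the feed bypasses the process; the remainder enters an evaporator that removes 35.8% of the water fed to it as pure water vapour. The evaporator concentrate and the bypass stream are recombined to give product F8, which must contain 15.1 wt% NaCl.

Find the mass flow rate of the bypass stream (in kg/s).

642.2 kg/s

All 2232×0.117 = 261.14 kg/s of NaCl reaches F8, so F8 = 261.14/0.151 = 1729.4 kg/s and vapour = 502.57 kg/s.
The evaporator receives (1−α)·2232 of feed at 0.883 water and removes 0.358 of that water:
0.358×0.883×(1−α)×2232 = 502.57
(1−α) = 502.57/705.57 = 0.7123;  α = 0.2877.
Bypass flow = 0.2877×2232 = 642.16 kg/s.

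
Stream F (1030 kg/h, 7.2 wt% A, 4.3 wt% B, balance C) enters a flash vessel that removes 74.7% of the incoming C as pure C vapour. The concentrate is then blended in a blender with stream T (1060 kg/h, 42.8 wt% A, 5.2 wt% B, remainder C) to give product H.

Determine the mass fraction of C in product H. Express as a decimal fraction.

0.5548

Vapour removed = 0.747×0.885×1030 = 680.93 kg/h; concentrate = 349.07 kg/h.
C reaching the mixer = 230.62 (from concentrate) + 1060×0.520 = 781.82 kg/h.
Product flow = 349.07 + 1060 = 1409.1 kg/h; C fraction = 0.5548.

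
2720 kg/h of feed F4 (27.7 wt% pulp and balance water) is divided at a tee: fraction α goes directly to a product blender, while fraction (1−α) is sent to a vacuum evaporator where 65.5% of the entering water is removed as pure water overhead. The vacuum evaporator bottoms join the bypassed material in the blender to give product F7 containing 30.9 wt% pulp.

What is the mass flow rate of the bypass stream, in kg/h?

All 2720×0.277 = 753.44 kg/h of pulp reaches F7, so F7 = 753.44/0.309 = 2438.3 kg/h and vapour = 281.68 kg/h.
The evaporator receives (1−α)·2720 of feed at 0.723 water and removes 0.655 of that water:
0.655×0.723×(1−α)×2720 = 281.68
(1−α) = 281.68/1288.1 = 0.2187;  α = 0.7813.
Bypass flow = 0.7813×2720 = 2125.2 kg/h.

2125 kg/h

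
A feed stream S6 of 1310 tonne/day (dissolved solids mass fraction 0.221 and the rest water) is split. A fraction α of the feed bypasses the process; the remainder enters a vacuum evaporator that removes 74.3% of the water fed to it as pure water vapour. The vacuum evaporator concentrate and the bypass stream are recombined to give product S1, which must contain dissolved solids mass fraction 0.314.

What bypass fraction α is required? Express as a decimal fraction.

0.488

All 1310×0.221 = 289.51 tonne/day of dissolved solids reaches S1, so S1 = 289.51/0.314 = 922.01 tonne/day and vapour = 387.99 tonne/day.
The evaporator receives (1−α)·1310 of feed at 0.779 water and removes 0.743 of that water:
0.743×0.779×(1−α)×1310 = 387.99
(1−α) = 387.99/758.22 = 0.5117;  α = 0.4883.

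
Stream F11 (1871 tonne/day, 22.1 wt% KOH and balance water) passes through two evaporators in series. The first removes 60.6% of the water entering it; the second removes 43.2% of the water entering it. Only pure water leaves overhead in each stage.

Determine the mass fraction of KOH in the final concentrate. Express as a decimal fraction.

water in feed = 1871×0.779 = 1457.5 tonne/day.
After stage 1: water left = (1−0.606)×1457.5 = 574.26; stream total = 987.75 tonne/day.
After stage 2: water left = (1−0.432)×574.26 = 326.18; final concentrate = 739.67 tonne/day.
KOH fraction = 413.49/739.67 = 0.559.

0.559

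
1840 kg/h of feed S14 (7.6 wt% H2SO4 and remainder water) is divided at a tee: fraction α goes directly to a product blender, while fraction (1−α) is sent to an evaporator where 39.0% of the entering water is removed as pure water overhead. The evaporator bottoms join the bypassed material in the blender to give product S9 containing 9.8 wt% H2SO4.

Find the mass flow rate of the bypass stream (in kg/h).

693.8 kg/h

All 1840×0.076 = 139.84 kg/h of H2SO4 reaches S9, so S9 = 139.84/0.098 = 1426.9 kg/h and vapour = 413.06 kg/h.
The evaporator receives (1−α)·1840 of feed at 0.924 water and removes 0.390 of that water:
0.390×0.924×(1−α)×1840 = 413.06
(1−α) = 413.06/663.06 = 0.6230;  α = 0.3770.
Bypass flow = 0.3770×1840 = 693.75 kg/h.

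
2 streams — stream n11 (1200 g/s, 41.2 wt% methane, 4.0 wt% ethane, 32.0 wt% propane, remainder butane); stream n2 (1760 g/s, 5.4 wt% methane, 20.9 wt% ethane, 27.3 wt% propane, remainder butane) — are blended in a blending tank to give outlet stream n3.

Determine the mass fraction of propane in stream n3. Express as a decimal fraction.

0.292

Total flow out = 1200 + 1760 = 2960 g/s.
propane in = 1200×0.320 + 1760×0.273 = 864.48 g/s.
propane mass fraction in n3 = 864.48/2960 = 0.292.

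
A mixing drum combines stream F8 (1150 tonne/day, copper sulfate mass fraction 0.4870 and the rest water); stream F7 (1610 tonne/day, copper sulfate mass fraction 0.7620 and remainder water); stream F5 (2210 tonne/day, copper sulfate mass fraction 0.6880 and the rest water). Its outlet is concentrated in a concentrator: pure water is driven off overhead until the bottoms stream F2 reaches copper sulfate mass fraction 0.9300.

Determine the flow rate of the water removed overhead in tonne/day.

copper sulfate entering = 1150×0.487 + 1610×0.762 + 2210×0.688 = 3307.3 tonne/day.
All copper sulfate reports to F2, so F2 = 3307.3/0.930 = 3556.3 tonne/day.
Total feed = 4970 tonne/day; overhead = 4970 − 3556.3 = 1413.7 tonne/day.

1414 tonne/day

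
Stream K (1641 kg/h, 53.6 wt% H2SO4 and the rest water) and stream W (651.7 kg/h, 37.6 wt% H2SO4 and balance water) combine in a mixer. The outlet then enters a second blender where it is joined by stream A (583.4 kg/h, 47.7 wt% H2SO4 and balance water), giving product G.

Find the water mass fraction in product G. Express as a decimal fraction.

Overall, product flow = 2876.1 kg/h.
water in = 1641×0.464 + 651.7×0.624 + 583.4×0.523 = 1473.2 kg/h.
water fraction in G = 0.512.

0.512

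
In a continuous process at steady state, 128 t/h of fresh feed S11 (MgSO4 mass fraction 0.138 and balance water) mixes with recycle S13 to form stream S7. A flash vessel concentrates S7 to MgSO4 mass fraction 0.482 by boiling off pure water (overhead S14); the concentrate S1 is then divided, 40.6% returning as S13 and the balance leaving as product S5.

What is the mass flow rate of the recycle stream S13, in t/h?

Overall MgSO4 balance (none leaves overhead): MgSO4 in fresh feed = MgSO4 in product, i.e. 128×0.138 = (1−0.406)·S1·0.482.
S1 = 17.664/(0.482×0.594) = 61.696 t/h.
Recycle S13 = 0.406×61.696 = 25.048 t/h.

25.05 t/h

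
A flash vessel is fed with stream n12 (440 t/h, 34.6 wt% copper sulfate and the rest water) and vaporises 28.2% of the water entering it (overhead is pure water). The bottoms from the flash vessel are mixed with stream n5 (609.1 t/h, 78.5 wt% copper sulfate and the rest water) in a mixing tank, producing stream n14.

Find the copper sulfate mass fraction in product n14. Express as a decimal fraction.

0.651

Vapour removed = 0.282×0.654×440 = 81.148 t/h; concentrate = 358.85 t/h.
copper sulfate reaching the mixer = 152.24 (from concentrate) + 609.1×0.785 = 630.38 t/h.
Product flow = 358.85 + 609.1 = 967.95 t/h; copper sulfate fraction = 0.651.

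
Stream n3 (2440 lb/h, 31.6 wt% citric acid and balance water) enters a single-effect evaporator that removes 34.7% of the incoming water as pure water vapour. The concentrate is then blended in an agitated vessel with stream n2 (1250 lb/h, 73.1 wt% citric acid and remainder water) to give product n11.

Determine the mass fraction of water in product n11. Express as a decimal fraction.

0.458

Vapour removed = 0.347×0.684×2440 = 579.13 lb/h; concentrate = 1860.9 lb/h.
water reaching the mixer = 1089.8 (from concentrate) + 1250×0.269 = 1426.1 lb/h.
Product flow = 1860.9 + 1250 = 3110.9 lb/h; water fraction = 0.458.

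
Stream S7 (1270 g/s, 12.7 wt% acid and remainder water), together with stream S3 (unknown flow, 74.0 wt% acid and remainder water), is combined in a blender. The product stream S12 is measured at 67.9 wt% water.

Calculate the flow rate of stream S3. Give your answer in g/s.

588 g/s

Let S3 be the unknown flow. Total out = 1270 + S3.
water balance: 1108.7 + 0.260·S3 = 0.679·(1270 + S3)
(0.260 − 0.679)·S3 = 0.679×1270 − 1108.7 = -246.38
S3 = -246.38 / -0.419 = 588.02 g/s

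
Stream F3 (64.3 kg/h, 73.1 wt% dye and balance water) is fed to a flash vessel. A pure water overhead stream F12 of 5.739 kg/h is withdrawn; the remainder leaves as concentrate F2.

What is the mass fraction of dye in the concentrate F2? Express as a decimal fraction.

0.8026

dye is not removed: 64.3×0.731 = 47.003 kg/h of dye enters F2.
Concentrate = 64.3 − 5.739 = 58.561 kg/h.
Mass fraction = 47.003/58.561 = 0.8026.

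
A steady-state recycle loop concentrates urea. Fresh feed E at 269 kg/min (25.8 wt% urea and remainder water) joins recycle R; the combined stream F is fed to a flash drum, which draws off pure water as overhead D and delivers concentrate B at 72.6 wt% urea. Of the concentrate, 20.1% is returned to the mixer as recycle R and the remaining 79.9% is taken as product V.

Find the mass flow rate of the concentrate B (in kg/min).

Overall urea balance (none leaves overhead): urea in fresh feed = urea in product, i.e. 269×0.258 = (1−0.201)·B·0.726.
B = 69.402/(0.726×0.799) = 119.64 kg/min.

119.6 kg/min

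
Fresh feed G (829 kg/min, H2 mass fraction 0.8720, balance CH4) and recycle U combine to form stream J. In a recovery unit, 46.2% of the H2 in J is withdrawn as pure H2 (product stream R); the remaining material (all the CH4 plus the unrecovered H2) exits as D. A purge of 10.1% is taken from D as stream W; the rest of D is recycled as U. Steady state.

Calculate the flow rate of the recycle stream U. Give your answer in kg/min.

1622 kg/min

CH4 enters only via G and leaves only via the purge: 829×0.128 = 0.101×(CH4 in D), and the recovery unit passes all CH4, so CH4 in J = CH4 in D = 1050.6 kg/min.
H2 in J: m_A = 829×0.872 + (1−0.101)·(1−0.462)·m_A, so m_A = 722.89/0.5163 = 1400 kg/min.
D = (1−0.462)×1400 + 1050.6 = 1803.8 kg/min.
Recycle U = (1−0.101)×1803.8 = 1621.6 kg/min.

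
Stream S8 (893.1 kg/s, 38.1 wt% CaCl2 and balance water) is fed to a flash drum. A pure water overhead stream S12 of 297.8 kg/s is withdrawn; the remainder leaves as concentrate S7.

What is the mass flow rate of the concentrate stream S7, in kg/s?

Concentrate = 893.1 − 297.8 = 595.3 kg/s.

595.3 kg/s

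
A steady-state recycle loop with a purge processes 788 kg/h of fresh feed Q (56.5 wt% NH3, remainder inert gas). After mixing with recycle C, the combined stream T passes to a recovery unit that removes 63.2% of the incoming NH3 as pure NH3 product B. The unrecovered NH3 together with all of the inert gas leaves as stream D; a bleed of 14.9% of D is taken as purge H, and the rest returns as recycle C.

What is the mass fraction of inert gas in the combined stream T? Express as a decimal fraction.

inert gas enters only via Q and leaves only via the purge: 788×0.435 = 0.149×(inert gas in D), and the recovery unit passes all inert gas, so inert gas in T = inert gas in D = 2300.5 kg/h.
NH3 in T: m_A = 788×0.565 + (1−0.149)·(1−0.632)·m_A, so m_A = 445.22/0.6868 = 648.22 kg/h.
T = 648.22 + 2300.5 = 2948.8 kg/h.
inert gas fraction in T = 2300.5/2948.8 = 0.7802.

0.7802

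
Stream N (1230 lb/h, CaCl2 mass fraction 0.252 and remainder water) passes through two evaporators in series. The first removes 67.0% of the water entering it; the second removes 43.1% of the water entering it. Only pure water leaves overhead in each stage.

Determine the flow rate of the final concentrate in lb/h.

482.7 lb/h

water in feed = 1230×0.748 = 920.04 lb/h.
After stage 1: water left = (1−0.670)×920.04 = 303.61; stream total = 613.57 lb/h.
After stage 2: water left = (1−0.431)×303.61 = 172.76; final concentrate = 482.72 lb/h.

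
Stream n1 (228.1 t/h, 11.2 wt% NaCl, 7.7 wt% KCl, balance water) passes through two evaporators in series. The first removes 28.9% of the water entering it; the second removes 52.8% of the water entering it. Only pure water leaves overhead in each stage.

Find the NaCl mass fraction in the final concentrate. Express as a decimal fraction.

0.243

water in feed = 228.1×0.811 = 184.99 t/h.
After stage 1: water left = (1−0.289)×184.99 = 131.53; stream total = 174.64 t/h.
After stage 2: water left = (1−0.528)×131.53 = 62.081; final concentrate = 105.19 t/h.
NaCl fraction = 25.547/105.19 = 0.243.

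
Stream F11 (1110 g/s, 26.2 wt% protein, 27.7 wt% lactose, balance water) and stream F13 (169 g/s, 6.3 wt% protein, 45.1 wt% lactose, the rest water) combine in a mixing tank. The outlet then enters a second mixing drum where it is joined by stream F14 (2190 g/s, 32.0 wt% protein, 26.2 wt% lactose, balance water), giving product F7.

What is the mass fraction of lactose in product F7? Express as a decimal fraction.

Overall, product flow = 3469 g/s.
lactose in = 1110×0.277 + 169×0.451 + 2190×0.262 = 957.47 g/s.
lactose fraction in F7 = 0.2760.

0.2760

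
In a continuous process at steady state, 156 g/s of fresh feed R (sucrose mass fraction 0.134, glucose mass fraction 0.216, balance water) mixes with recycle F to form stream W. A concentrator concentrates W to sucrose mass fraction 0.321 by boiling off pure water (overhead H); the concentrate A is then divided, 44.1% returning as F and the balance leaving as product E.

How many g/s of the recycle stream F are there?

51.37 g/s

Overall sucrose balance (none leaves overhead): sucrose in fresh feed = sucrose in product, i.e. 156×0.134 = (1−0.441)·A·0.321.
A = 20.904/(0.321×0.559) = 116.5 g/s.
Recycle F = 0.441×116.5 = 51.375 g/s.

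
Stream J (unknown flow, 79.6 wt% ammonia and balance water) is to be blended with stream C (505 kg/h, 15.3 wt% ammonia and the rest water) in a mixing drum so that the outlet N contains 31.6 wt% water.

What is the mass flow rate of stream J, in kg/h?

2394 kg/h

Let J be the unknown flow. Total out = 505 + J.
water balance: 427.74 + 0.204·J = 0.316·(505 + J)
(0.204 − 0.316)·J = 0.316×505 − 427.74 = -268.15
J = -268.15 / -0.112 = 2394.2 kg/h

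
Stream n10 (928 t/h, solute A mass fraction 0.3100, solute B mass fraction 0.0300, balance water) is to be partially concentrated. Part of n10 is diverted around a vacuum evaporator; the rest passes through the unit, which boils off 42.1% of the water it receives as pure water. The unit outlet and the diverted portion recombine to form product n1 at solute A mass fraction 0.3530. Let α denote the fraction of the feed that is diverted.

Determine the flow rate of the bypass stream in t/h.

All 928×0.310 = 287.68 t/h of solute A reaches n1, so n1 = 287.68/0.353 = 814.96 t/h and vapour = 113.04 t/h.
The evaporator receives (1−α)·928 of feed at 0.660 water and removes 0.421 of that water:
0.421×0.660×(1−α)×928 = 113.04
(1−α) = 113.04/257.85 = 0.4384;  α = 0.5616.
Bypass flow = 0.5616×928 = 521.17 t/h.

521.2 t/h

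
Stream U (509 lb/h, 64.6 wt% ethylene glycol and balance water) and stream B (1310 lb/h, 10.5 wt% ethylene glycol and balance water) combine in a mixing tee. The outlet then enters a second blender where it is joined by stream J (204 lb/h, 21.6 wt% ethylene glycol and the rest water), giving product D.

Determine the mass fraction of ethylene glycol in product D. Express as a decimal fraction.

Overall, product flow = 2023 lb/h.
ethylene glycol in = 509×0.646 + 1310×0.105 + 204×0.216 = 510.43 lb/h.
ethylene glycol fraction in D = 0.252.

0.252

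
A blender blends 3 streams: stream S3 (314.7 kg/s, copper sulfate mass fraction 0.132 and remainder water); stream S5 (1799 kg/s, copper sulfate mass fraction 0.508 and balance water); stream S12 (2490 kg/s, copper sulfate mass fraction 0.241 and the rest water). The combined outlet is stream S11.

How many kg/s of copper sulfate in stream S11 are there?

1556 kg/s

copper sulfate out = copper sulfate in = 314.7×0.132 + 1799×0.508 + 2490×0.241 = 1555.5 kg/s.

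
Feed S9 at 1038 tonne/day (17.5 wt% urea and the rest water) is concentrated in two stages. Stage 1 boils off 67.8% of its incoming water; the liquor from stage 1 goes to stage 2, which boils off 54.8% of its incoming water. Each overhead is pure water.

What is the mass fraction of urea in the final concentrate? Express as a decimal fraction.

0.593

water in feed = 1038×0.825 = 856.35 tonne/day.
After stage 1: water left = (1−0.678)×856.35 = 275.74; stream total = 457.39 tonne/day.
After stage 2: water left = (1−0.548)×275.74 = 124.64; final concentrate = 306.29 tonne/day.
urea fraction = 181.65/306.29 = 0.593.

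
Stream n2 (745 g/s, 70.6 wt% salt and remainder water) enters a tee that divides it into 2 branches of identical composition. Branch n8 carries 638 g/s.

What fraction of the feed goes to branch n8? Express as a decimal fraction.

Fraction to n8 = 638/745 = 0.8564.

0.856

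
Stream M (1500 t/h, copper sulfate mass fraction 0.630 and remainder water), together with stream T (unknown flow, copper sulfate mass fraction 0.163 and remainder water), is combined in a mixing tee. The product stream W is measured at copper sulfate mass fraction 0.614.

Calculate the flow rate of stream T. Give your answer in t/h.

Let T be the unknown flow. Total out = 1500 + T.
copper sulfate balance: 945 + 0.163·T = 0.614·(1500 + T)
(0.163 − 0.614)·T = 0.614×1500 − 945 = -24
T = -24 / -0.451 = 53.215 t/h

53.22 t/h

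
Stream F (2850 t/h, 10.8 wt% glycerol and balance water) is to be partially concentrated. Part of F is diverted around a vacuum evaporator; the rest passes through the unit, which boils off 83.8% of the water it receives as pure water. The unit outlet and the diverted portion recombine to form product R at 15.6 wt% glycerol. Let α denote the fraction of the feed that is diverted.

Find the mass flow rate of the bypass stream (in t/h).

1677 t/h

All 2850×0.108 = 307.8 t/h of glycerol reaches R, so R = 307.8/0.156 = 1973.1 t/h and vapour = 876.92 t/h.
The evaporator receives (1−α)·2850 of feed at 0.892 water and removes 0.838 of that water:
0.838×0.892×(1−α)×2850 = 876.92
(1−α) = 876.92/2130.4 = 0.4116;  α = 0.5884.
Bypass flow = 0.5884×2850 = 1676.9 t/h.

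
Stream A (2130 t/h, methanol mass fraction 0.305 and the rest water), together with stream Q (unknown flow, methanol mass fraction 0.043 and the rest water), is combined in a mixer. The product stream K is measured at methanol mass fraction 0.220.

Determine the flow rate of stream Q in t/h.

Let Q be the unknown flow. Total out = 2130 + Q.
methanol balance: 649.65 + 0.043·Q = 0.220·(2130 + Q)
(0.043 − 0.220)·Q = 0.220×2130 − 649.65 = -181.05
Q = -181.05 / -0.177 = 1022.9 t/h

1023 t/h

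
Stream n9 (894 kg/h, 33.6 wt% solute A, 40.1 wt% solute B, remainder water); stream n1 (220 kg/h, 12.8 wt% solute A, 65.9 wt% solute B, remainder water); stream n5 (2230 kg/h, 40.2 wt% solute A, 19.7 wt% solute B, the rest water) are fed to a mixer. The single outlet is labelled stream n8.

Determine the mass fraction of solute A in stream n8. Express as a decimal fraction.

0.3663

Total flow out = 894 + 220 + 2230 = 3344 kg/h.
solute A in = 894×0.336 + 220×0.128 + 2230×0.402 = 1225 kg/h.
solute A mass fraction in n8 = 1225/3344 = 0.3663.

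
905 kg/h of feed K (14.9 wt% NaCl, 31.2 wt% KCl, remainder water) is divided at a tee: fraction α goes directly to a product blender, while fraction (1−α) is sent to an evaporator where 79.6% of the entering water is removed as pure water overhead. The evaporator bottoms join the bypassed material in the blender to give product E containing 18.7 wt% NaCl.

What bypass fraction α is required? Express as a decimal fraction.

All 905×0.149 = 134.84 kg/h of NaCl reaches E, so E = 134.84/0.187 = 721.1 kg/h and vapour = 183.9 kg/h.
The evaporator receives (1−α)·905 of feed at 0.539 water and removes 0.796 of that water:
0.796×0.539×(1−α)×905 = 183.9
(1−α) = 183.9/388.28 = 0.4736;  α = 0.5264.

0.526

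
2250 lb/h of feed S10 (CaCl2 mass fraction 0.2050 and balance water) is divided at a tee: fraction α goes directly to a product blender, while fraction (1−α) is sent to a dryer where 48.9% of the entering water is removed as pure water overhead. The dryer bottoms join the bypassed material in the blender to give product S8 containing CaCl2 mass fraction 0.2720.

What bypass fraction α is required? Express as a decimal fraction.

0.366

All 2250×0.205 = 461.25 lb/h of CaCl2 reaches S8, so S8 = 461.25/0.272 = 1695.8 lb/h and vapour = 554.23 lb/h.
The evaporator receives (1−α)·2250 of feed at 0.795 water and removes 0.489 of that water:
0.489×0.795×(1−α)×2250 = 554.23
(1−α) = 554.23/874.7 = 0.6336;  α = 0.3664.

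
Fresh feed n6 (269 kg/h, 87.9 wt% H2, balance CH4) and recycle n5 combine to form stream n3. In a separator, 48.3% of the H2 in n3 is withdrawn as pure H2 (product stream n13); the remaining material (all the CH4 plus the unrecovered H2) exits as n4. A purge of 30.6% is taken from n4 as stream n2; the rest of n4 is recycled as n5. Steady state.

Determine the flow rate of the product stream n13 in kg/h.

178.1 kg/h

H2 in n3: m_A = 269×0.879 + (1−0.306)·(1−0.483)·m_A, so m_A = 236.45/0.6412 = 368.76 kg/h.
Product n13 = 0.483×368.76 = 178.11 kg/h.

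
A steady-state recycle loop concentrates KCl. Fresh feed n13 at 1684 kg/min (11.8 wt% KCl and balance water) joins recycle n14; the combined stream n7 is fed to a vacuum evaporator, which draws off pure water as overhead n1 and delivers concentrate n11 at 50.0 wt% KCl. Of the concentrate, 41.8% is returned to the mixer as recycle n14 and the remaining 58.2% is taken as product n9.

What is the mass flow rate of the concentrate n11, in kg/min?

682.9 kg/min

Overall KCl balance (none leaves overhead): KCl in fresh feed = KCl in product, i.e. 1684×0.118 = (1−0.418)·n11·0.500.
n11 = 198.71/(0.500×0.582) = 682.86 kg/min.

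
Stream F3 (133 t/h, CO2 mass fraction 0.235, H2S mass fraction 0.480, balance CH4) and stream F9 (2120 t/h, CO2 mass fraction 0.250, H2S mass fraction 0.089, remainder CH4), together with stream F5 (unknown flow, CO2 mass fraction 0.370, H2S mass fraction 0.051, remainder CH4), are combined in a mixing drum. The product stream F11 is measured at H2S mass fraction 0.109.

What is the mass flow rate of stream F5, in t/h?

Let F5 be the unknown flow. Total out = 2253 + F5.
H2S balance: 252.52 + 0.051·F5 = 0.109·(2253 + F5)
(0.051 − 0.109)·F5 = 0.109×2253 − 252.52 = -6.943
F5 = -6.943 / -0.058 = 119.71 t/h

119.7 t/h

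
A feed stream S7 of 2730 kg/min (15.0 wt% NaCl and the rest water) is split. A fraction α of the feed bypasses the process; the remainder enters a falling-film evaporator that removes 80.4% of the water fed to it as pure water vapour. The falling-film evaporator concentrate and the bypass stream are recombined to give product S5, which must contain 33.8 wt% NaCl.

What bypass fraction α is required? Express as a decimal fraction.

All 2730×0.150 = 409.5 kg/min of NaCl reaches S5, so S5 = 409.5/0.338 = 1211.5 kg/min and vapour = 1518.5 kg/min.
The evaporator receives (1−α)·2730 of feed at 0.850 water and removes 0.804 of that water:
0.804×0.850×(1−α)×2730 = 1518.5
(1−α) = 1518.5/1865.7 = 0.8139;  α = 0.1861.

0.186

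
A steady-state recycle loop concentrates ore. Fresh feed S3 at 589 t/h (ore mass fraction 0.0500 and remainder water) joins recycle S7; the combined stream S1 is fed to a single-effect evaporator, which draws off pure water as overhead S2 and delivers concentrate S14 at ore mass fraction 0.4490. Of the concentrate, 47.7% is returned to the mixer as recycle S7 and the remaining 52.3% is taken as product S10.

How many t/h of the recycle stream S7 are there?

Overall ore balance (none leaves overhead): ore in fresh feed = ore in product, i.e. 589×0.050 = (1−0.477)·S14·0.449.
S14 = 29.45/(0.449×0.523) = 125.41 t/h.
Recycle S7 = 0.477×125.41 = 59.821 t/h.

59.82 t/h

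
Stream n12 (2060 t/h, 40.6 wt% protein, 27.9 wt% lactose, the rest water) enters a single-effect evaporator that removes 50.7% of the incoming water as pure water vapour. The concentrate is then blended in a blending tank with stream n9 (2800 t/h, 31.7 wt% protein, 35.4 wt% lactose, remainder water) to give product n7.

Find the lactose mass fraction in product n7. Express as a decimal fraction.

0.346

Vapour removed = 0.507×0.315×2060 = 328.99 t/h; concentrate = 1731 t/h.
lactose reaching the mixer = 574.74 (from concentrate) + 2800×0.354 = 1565.9 t/h.
Product flow = 1731 + 2800 = 4531 t/h; lactose fraction = 0.346.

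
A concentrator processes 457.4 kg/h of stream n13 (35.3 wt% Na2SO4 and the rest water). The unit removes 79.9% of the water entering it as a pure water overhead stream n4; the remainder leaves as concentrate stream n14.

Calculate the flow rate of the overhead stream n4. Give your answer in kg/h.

236.5 kg/h

water entering = 457.4×0.647 = 295.94 kg/h; overhead removed = 0.799×295.94 = 236.45 kg/h.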